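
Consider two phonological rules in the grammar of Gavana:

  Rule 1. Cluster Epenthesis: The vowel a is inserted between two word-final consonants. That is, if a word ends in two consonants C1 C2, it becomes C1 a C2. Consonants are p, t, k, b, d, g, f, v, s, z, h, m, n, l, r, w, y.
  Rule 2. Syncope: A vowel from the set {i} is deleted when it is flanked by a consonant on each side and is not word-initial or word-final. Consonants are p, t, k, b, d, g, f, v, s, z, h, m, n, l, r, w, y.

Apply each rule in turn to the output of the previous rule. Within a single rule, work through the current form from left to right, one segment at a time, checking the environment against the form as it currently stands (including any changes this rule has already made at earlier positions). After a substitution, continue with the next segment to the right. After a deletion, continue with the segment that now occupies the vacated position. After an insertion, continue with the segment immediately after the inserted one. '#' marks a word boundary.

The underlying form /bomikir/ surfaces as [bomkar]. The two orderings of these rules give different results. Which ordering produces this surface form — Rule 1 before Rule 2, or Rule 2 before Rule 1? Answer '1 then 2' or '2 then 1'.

Order 1 then 2:
  1 Cluster Epenthesis: no change — [bomikir]
  2 Syncope: [bomikir] → [bomkr]
  result: [bomkr]
Order 2 then 1:
  2 Syncope: [bomikir] → [bomkr]
  1 Cluster Epenthesis: [bomkr] → [bomkar]
  result: [bomkar]

2 then 1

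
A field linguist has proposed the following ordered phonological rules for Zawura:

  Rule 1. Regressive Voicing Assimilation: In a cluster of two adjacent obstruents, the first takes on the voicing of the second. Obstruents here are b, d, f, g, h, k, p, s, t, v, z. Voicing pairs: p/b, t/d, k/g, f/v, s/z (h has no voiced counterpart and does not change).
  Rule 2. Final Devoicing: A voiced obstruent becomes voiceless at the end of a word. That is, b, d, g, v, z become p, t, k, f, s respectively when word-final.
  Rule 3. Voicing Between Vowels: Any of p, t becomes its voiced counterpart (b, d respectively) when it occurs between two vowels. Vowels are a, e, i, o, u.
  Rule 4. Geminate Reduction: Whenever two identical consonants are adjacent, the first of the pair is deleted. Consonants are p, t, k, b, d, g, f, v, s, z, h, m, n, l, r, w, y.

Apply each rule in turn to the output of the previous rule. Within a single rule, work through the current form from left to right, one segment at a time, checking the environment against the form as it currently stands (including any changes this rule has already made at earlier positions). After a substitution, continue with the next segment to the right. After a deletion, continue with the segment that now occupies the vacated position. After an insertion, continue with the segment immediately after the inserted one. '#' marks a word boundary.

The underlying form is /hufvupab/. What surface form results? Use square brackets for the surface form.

Rule 1 Regressive Voicing Assimilation: [hufvupab] → [huvvupab]
Rule 2 Final Devoicing: [huvvupab] → [huvvupap]
Rule 3 Voicing Between Vowels: [huvvupap] → [huvvubap]
Rule 4 Geminate Reduction: [huvvubap] → [huvubap]

[huvubap]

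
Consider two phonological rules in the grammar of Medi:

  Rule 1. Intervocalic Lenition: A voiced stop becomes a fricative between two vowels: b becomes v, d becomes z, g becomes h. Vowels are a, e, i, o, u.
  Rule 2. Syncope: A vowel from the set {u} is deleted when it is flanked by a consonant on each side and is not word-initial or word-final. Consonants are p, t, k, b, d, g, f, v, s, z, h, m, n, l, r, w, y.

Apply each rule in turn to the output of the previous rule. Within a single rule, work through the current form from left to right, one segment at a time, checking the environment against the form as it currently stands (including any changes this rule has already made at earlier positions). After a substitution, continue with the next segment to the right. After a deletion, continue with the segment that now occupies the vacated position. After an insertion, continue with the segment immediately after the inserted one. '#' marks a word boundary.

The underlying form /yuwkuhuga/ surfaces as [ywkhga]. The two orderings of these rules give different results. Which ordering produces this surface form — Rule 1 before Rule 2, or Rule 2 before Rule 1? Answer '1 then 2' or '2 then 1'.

Order 1 then 2:
  1 Intervocalic Lenition: [yuwkuhuga] → [yuwkuhuha]
  2 Syncope: [yuwkuhuha] → [ywkhha]
  result: [ywkhha]
Order 2 then 1:
  2 Syncope: [yuwkuhuga] → [ywkhga]
  1 Intervocalic Lenition: no change — [ywkhga]
  result: [ywkhga]

2 then 1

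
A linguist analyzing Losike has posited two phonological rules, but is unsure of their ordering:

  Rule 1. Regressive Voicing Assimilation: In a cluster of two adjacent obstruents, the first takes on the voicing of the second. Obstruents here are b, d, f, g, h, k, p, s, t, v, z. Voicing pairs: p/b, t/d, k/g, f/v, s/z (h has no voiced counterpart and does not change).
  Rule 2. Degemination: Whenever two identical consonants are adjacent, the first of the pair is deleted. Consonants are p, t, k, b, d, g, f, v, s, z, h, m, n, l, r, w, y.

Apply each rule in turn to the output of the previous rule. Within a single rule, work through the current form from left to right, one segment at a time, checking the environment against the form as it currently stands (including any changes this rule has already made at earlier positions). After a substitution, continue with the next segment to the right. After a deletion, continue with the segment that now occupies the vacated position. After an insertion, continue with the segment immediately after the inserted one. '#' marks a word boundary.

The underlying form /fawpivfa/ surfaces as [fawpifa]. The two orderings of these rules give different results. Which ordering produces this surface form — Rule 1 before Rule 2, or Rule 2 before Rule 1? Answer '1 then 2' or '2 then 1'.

Order 1 then 2:
  1 Regressive Voicing Assimilation: [fawpivfa] → [fawpiffa]
  2 Degemination: [fawpiffa] → [fawpifa]
  result: [fawpifa]
Order 2 then 1:
  2 Degemination: no change — [fawpivfa]
  1 Regressive Voicing Assimilation: [fawpivfa] → [fawpiffa]
  result: [fawpiffa]

1 then 2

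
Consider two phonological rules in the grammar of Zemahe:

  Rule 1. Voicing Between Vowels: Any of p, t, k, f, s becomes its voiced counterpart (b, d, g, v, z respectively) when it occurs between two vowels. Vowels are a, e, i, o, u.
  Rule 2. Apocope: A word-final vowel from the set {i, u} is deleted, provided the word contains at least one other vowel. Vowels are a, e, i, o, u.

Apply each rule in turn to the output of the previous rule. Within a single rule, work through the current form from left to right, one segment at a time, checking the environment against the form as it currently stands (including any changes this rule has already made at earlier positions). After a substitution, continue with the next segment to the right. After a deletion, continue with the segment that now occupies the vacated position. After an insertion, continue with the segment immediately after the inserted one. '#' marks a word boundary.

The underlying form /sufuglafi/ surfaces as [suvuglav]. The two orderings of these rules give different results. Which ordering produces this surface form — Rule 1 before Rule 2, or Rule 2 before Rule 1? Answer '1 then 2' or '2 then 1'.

1 then 2

Order 1 then 2:
  1 Voicing Between Vowels: [sufuglafi] → [suvuglavi]
  2 Apocope: [suvuglavi] → [suvuglav]
  result: [suvuglav]
Order 2 then 1:
  2 Apocope: [sufuglafi] → [sufuglaf]
  1 Voicing Between Vowels: [sufuglaf] → [suvuglaf]
  result: [suvuglaf]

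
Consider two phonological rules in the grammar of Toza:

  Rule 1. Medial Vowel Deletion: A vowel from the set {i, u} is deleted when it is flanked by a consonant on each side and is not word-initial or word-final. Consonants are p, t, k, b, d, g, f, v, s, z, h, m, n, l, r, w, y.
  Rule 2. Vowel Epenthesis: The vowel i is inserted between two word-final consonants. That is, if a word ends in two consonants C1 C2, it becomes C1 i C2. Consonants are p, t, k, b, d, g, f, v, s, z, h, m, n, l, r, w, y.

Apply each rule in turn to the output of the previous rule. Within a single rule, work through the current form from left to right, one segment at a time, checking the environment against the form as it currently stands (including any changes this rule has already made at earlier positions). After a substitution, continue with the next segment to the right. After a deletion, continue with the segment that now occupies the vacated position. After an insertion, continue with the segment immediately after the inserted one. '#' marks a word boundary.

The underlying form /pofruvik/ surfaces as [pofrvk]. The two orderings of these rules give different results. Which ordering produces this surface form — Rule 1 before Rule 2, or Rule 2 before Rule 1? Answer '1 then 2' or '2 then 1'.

Order 1 then 2:
  1 Medial Vowel Deletion: [pofruvik] → [pofrvk]
  2 Vowel Epenthesis: [pofrvk] → [pofrvik]
  result: [pofrvik]
Order 2 then 1:
  2 Vowel Epenthesis: no change — [pofruvik]
  1 Medial Vowel Deletion: [pofruvik] → [pofrvk]
  result: [pofrvk]

2 then 1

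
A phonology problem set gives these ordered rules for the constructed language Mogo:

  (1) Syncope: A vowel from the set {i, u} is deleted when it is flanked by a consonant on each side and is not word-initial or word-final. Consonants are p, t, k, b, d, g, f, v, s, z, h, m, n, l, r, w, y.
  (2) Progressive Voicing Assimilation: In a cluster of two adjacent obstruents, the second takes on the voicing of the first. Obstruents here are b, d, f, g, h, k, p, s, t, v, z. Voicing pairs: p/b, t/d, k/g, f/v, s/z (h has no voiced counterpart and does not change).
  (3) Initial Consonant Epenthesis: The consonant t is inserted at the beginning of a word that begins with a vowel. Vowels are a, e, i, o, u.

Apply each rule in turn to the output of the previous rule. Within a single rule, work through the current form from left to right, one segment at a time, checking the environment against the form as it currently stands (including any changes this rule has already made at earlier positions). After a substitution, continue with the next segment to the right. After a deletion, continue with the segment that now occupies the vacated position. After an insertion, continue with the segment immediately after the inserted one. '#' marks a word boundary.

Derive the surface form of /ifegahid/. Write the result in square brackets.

(1) Syncope: [ifegahid] → [ifegahd]
(2) Progressive Voicing Assimilation: [ifegahd] → [ifegaht]
(3) Initial Consonant Epenthesis: [ifegaht] → [tifegaht]

[tifegaht]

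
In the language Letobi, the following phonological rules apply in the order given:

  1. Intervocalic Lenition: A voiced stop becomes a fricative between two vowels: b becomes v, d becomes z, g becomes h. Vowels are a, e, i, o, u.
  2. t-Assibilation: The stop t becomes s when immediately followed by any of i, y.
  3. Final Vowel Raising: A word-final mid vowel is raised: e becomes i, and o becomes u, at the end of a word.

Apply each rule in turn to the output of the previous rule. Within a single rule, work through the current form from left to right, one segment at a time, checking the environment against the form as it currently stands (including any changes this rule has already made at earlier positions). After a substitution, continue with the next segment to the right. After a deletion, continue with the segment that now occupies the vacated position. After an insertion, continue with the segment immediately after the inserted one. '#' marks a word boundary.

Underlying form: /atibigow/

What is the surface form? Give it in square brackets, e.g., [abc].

[asivihow]

1 Intervocalic Lenition: [atibigow] → [ativihow]
2 t-Assibilation: [ativihow] → [asivihow]
3 Final Vowel Raising: no change — [asivihow]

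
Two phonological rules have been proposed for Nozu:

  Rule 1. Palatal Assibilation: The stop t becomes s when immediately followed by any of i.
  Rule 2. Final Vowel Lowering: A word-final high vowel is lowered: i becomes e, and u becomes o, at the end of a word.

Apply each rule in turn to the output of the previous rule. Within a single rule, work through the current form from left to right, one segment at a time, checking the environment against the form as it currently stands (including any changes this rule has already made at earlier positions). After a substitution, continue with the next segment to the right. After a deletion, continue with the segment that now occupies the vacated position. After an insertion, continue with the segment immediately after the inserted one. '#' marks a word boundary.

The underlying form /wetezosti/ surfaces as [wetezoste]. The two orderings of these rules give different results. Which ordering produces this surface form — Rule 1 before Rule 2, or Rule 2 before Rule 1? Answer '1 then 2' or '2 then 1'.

2 then 1

Order 1 then 2:
  1 Palatal Assibilation: [wetezosti] → [wetezossi]
  2 Final Vowel Lowering: [wetezossi] → [wetezosse]
  result: [wetezosse]
Order 2 then 1:
  2 Final Vowel Lowering: [wetezosti] → [wetezoste]
  1 Palatal Assibilation: no change — [wetezoste]
  result: [wetezoste]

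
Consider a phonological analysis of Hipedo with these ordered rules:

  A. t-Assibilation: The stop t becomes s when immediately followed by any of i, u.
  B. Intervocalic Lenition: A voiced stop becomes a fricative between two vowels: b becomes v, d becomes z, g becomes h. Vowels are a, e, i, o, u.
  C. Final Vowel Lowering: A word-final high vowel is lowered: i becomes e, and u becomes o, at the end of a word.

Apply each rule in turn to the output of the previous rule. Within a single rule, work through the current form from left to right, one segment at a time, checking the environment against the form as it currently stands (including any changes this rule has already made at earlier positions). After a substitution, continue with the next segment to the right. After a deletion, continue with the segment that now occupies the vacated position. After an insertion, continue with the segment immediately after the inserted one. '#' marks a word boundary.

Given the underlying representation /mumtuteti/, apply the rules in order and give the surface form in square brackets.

A t-Assibilation: [mumtuteti] → [mumsutesi]
B Intervocalic Lenition: no change — [mumsutesi]
C Final Vowel Lowering: [mumsutesi] → [mumsutese]

[mumsutese]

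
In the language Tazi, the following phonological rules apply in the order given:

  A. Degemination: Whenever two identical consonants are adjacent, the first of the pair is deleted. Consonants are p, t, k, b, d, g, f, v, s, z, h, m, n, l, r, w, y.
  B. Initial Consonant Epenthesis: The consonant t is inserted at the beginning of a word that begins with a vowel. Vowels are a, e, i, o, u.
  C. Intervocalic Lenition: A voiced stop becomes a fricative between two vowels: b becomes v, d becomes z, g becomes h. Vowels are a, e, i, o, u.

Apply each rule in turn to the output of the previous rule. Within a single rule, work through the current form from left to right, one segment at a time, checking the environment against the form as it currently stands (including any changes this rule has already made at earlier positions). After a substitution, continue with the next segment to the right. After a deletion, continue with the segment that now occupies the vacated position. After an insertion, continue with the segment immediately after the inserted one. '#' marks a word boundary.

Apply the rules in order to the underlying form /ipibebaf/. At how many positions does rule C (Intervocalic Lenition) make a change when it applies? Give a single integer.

A Degemination: no change — [ipibebaf]
B Initial Consonant Epenthesis: [ipibebaf] → [tipibebaf]
C Intervocalic Lenition: [tipibebaf] → [tipivevaf]
Rule C changed 2 position(s).

2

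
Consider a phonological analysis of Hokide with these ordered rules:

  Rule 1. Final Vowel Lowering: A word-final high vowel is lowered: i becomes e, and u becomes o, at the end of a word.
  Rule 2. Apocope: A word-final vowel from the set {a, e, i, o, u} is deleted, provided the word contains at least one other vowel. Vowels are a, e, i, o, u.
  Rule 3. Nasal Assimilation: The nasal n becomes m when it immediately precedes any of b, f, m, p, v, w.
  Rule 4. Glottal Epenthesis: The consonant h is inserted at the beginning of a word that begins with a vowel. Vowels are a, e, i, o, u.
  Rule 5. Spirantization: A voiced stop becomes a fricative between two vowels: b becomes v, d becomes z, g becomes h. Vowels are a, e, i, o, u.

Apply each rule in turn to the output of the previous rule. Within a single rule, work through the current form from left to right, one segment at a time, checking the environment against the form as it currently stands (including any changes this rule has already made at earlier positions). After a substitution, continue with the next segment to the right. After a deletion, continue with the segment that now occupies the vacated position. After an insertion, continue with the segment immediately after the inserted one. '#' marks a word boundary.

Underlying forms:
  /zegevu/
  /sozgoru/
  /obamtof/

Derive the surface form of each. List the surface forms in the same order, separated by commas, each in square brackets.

/zegevu/:
  Rule 1 Final Vowel Lowering: [zegevu] → [zegevo]
  Rule 2 Apocope: [zegevo] → [zegev]
  Rule 3 Nasal Assimilation: no change — [zegev]
  Rule 4 Glottal Epenthesis: no change — [zegev]
  Rule 5 Spirantization: [zegev] → [zehev]
/sozgoru/:
  Rule 1 Final Vowel Lowering: [sozgoru] → [sozgoro]
  Rule 2 Apocope: [sozgoro] → [sozgor]
  Rule 3 Nasal Assimilation: no change — [sozgor]
  Rule 4 Glottal Epenthesis: no change — [sozgor]
  Rule 5 Spirantization: no change — [sozgor]
/obamtof/:
  Rule 1 Final Vowel Lowering: no change — [obamtof]
  Rule 2 Apocope: no change — [obamtof]
  Rule 3 Nasal Assimilation: no change — [obamtof]
  Rule 4 Glottal Epenthesis: [obamtof] → [hobamtof]
  Rule 5 Spirantization: [hobamtof] → [hovamtof]

[zehev], [sozgor], [hovamtof]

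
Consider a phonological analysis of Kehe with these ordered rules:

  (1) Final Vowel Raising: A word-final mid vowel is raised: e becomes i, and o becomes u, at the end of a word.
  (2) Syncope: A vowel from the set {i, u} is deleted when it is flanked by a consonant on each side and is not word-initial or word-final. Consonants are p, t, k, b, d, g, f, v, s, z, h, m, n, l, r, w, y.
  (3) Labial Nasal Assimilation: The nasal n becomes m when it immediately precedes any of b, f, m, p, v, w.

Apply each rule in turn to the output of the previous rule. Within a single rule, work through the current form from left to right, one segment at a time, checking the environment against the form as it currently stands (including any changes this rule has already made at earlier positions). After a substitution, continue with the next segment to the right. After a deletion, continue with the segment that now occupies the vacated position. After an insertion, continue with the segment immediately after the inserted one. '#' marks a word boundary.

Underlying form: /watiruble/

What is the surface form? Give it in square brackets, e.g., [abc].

(1) Final Vowel Raising: [watiruble] → [watirubli]
(2) Syncope: [watirubli] → [watrbli]
(3) Labial Nasal Assimilation: no change — [watrbli]

[watrbli]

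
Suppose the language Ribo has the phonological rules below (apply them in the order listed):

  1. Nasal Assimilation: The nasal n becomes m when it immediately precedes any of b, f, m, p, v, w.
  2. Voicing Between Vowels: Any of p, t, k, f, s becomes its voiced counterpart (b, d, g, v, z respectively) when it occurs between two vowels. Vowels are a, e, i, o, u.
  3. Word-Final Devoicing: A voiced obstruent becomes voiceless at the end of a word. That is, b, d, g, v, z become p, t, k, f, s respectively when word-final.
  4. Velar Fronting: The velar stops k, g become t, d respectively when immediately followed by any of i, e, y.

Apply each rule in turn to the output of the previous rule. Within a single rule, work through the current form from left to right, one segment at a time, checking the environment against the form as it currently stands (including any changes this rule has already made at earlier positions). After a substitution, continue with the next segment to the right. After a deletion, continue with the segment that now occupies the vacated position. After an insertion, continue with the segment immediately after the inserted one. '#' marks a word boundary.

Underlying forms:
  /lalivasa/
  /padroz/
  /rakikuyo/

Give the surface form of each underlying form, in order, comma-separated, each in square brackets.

/lalivasa/:
  1 Nasal Assimilation: no change — [lalivasa]
  2 Voicing Between Vowels: [lalivasa] → [lalivaza]
  3 Word-Final Devoicing: no change — [lalivaza]
  4 Velar Fronting: no change — [lalivaza]
/padroz/:
  1 Nasal Assimilation: no change — [padroz]
  2 Voicing Between Vowels: no change — [padroz]
  3 Word-Final Devoicing: [padroz] → [padros]
  4 Velar Fronting: no change — [padros]
/rakikuyo/:
  1 Nasal Assimilation: no change — [rakikuyo]
  2 Voicing Between Vowels: [rakikuyo] → [ragiguyo]
  3 Word-Final Devoicing: no change — [ragiguyo]
  4 Velar Fronting: [ragiguyo] → [radiguyo]

[lalivaza], [padros], [radiguyo]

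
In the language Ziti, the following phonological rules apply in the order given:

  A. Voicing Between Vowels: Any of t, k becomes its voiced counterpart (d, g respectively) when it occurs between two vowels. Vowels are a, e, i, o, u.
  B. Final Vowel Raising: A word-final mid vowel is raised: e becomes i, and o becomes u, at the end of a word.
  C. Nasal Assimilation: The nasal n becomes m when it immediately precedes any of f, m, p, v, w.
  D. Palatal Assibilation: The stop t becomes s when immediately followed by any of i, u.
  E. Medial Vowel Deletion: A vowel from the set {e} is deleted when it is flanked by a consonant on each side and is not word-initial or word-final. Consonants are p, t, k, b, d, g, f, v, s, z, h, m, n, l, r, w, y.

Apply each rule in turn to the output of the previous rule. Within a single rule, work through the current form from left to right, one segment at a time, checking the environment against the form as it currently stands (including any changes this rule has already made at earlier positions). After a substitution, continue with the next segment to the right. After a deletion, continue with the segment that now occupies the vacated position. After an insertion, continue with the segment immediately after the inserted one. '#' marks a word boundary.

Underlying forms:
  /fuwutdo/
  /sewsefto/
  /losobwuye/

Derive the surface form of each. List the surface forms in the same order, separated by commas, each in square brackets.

/fuwutdo/:
  A Voicing Between Vowels: no change — [fuwutdo]
  B Final Vowel Raising: [fuwutdo] → [fuwutdu]
  C Nasal Assimilation: no change — [fuwutdu]
  D Palatal Assibilation: no change — [fuwutdu]
  E Medial Vowel Deletion: no change — [fuwutdu]
/sewsefto/:
  A Voicing Between Vowels: no change — [sewsefto]
  B Final Vowel Raising: [sewsefto] → [sewseftu]
  C Nasal Assimilation: no change — [sewseftu]
  D Palatal Assibilation: [sewseftu] → [sewsefsu]
  E Medial Vowel Deletion: [sewsefsu] → [swsfsu]
/losobwuye/:
  A Voicing Between Vowels: no change — [losobwuye]
  B Final Vowel Raising: [losobwuye] → [losobwuyi]
  C Nasal Assimilation: no change — [losobwuyi]
  D Palatal Assibilation: no change — [losobwuyi]
  E Medial Vowel Deletion: no change — [losobwuyi]

[fuwutdu], [swsfsu], [losobwuyi]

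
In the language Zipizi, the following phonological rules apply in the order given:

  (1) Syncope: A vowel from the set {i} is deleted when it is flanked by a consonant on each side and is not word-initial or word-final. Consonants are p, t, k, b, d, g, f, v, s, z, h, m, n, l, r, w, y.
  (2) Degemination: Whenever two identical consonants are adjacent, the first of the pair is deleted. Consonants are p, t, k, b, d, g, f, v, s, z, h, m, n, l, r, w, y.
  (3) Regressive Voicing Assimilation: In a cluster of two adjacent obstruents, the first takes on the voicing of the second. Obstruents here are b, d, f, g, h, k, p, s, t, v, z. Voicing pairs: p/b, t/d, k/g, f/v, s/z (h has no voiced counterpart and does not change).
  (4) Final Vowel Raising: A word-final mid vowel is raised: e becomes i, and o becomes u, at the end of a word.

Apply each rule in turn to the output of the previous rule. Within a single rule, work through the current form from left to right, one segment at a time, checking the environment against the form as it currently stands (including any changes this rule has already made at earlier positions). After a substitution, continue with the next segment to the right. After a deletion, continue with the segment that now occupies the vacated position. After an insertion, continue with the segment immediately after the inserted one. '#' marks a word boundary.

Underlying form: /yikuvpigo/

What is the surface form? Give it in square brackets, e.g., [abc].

(1) Syncope: [yikuvpigo] → [ykuvpgo]
(2) Degemination: no change — [ykuvpgo]
(3) Regressive Voicing Assimilation: [ykuvpgo] → [ykufbgo]
(4) Final Vowel Raising: [ykufbgo] → [ykufbgu]

[ykufbgu]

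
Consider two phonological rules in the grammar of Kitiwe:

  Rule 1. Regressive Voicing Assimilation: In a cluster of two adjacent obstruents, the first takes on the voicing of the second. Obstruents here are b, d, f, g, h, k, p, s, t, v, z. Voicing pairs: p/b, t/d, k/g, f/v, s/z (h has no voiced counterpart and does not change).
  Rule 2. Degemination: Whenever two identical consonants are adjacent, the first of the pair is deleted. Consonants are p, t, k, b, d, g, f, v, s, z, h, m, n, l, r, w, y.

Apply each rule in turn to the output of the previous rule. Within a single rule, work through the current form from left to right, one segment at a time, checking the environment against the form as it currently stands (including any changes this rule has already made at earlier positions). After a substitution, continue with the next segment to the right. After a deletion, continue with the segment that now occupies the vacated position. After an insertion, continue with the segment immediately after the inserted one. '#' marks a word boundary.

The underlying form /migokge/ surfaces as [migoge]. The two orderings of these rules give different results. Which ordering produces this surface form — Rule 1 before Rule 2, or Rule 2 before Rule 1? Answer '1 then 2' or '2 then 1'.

Order 1 then 2:
  1 Regressive Voicing Assimilation: [migokge] → [migogge]
  2 Degemination: [migogge] → [migoge]
  result: [migoge]
Order 2 then 1:
  2 Degemination: no change — [migokge]
  1 Regressive Voicing Assimilation: [migokge] → [migogge]
  result: [migogge]

1 then 2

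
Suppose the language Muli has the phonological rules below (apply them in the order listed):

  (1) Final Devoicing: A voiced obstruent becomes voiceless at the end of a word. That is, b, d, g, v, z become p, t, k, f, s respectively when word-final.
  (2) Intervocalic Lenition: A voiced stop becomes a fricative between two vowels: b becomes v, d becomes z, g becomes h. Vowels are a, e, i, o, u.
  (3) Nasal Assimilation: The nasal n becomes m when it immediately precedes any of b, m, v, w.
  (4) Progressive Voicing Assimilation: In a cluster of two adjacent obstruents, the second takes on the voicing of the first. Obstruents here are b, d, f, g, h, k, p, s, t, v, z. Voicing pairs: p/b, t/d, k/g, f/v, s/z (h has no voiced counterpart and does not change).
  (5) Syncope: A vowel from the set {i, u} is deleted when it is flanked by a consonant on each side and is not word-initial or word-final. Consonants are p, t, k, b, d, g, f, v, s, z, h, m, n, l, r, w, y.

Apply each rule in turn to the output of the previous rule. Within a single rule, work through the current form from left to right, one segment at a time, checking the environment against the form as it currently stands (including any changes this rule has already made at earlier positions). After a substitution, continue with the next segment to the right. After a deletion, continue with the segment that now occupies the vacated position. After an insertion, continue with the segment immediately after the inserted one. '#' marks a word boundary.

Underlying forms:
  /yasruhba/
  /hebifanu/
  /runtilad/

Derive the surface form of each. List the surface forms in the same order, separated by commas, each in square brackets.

[yasrhpa], [hevfanu], [rntlat]

/yasruhba/:
  (1) Final Devoicing: no change — [yasruhba]
  (2) Intervocalic Lenition: no change — [yasruhba]
  (3) Nasal Assimilation: no change — [yasruhba]
  (4) Progressive Voicing Assimilation: [yasruhba] → [yasruhpa]
  (5) Syncope: [yasruhpa] → [yasrhpa]
/hebifanu/:
  (1) Final Devoicing: no change — [hebifanu]
  (2) Intervocalic Lenition: [hebifanu] → [hevifanu]
  (3) Nasal Assimilation: no change — [hevifanu]
  (4) Progressive Voicing Assimilation: no change — [hevifanu]
  (5) Syncope: [hevifanu] → [hevfanu]
/runtilad/:
  (1) Final Devoicing: [runtilad] → [runtilat]
  (2) Intervocalic Lenition: no change — [runtilat]
  (3) Nasal Assimilation: no change — [runtilat]
  (4) Progressive Voicing Assimilation: no change — [runtilat]
  (5) Syncope: [runtilat] → [rntlat]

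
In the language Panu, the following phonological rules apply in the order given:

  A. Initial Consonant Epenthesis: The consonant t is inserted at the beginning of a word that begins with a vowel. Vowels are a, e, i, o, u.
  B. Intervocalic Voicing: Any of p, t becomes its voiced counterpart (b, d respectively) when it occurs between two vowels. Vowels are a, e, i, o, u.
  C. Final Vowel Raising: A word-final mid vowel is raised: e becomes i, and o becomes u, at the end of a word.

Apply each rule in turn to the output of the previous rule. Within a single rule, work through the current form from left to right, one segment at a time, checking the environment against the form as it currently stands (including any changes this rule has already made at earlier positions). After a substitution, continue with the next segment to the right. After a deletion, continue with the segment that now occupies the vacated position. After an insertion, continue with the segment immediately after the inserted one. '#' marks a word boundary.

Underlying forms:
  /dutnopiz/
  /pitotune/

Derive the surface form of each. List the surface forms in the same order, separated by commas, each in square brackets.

[dutnobiz], [pidoduni]

/dutnopiz/:
  A Initial Consonant Epenthesis: no change — [dutnopiz]
  B Intervocalic Voicing: [dutnopiz] → [dutnobiz]
  C Final Vowel Raising: no change — [dutnobiz]
/pitotune/:
  A Initial Consonant Epenthesis: no change — [pitotune]
  B Intervocalic Voicing: [pitotune] → [pidodune]
  C Final Vowel Raising: [pidodune] → [pidoduni]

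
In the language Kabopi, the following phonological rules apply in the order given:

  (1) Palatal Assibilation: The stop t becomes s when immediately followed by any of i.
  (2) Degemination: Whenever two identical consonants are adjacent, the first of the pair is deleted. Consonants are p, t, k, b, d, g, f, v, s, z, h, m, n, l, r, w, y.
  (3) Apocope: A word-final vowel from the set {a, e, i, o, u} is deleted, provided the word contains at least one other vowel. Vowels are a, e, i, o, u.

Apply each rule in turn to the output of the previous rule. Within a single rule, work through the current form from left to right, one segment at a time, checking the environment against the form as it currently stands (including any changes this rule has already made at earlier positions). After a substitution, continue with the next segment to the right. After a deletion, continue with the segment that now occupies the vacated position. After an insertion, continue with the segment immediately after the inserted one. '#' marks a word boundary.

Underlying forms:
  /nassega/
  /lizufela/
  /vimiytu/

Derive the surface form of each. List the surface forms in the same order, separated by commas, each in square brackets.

[naseg], [lizufel], [vimiyt]

/nassega/:
  (1) Palatal Assibilation: no change — [nassega]
  (2) Degemination: [nassega] → [nasega]
  (3) Apocope: [nasega] → [naseg]
/lizufela/:
  (1) Palatal Assibilation: no change — [lizufela]
  (2) Degemination: no change — [lizufela]
  (3) Apocope: [lizufela] → [lizufel]
/vimiytu/:
  (1) Palatal Assibilation: no change — [vimiytu]
  (2) Degemination: no change — [vimiytu]
  (3) Apocope: [vimiytu] → [vimiyt]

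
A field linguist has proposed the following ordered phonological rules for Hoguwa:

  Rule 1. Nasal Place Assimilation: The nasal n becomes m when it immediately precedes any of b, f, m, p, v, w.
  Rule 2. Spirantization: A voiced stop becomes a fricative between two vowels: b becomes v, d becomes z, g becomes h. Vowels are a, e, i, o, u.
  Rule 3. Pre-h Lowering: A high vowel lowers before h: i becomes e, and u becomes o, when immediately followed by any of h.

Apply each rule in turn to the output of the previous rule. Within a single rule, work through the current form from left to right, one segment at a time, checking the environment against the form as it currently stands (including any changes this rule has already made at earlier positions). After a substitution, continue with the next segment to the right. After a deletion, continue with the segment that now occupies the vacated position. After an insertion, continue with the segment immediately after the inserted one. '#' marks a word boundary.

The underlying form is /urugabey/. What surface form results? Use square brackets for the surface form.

Rule 1 Nasal Place Assimilation: no change — [urugabey]
Rule 2 Spirantization: [urugabey] → [uruhavey]
Rule 3 Pre-h Lowering: [uruhavey] → [urohavey]

[urohavey]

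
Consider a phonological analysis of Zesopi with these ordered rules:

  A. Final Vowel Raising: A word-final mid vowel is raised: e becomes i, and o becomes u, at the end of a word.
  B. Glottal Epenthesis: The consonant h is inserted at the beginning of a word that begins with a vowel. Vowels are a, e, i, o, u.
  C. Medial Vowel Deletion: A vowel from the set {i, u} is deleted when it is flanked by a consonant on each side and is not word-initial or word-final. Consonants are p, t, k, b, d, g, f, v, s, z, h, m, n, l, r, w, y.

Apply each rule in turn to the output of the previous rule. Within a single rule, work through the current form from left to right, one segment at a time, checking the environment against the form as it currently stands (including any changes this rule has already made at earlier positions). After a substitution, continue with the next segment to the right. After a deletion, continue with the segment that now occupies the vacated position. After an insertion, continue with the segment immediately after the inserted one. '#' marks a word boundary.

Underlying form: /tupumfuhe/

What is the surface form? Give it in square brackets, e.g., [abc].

A Final Vowel Raising: [tupumfuhe] → [tupumfuhi]
B Glottal Epenthesis: no change — [tupumfuhi]
C Medial Vowel Deletion: [tupumfuhi] → [tpmfhi]

[tpmfhi]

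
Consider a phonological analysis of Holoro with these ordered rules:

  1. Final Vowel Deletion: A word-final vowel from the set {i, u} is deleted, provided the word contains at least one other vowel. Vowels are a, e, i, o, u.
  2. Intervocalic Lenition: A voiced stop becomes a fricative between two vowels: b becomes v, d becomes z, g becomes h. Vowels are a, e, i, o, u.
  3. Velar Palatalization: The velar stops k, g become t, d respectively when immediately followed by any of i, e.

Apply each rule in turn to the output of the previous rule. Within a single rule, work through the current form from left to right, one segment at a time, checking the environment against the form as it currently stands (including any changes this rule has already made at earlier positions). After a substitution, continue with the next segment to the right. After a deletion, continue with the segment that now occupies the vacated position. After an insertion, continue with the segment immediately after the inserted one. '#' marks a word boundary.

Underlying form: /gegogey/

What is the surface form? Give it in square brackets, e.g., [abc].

[dehohey]

1 Final Vowel Deletion: no change — [gegogey]
2 Intervocalic Lenition: [gegogey] → [gehohey]
3 Velar Palatalization: [gehohey] → [dehohey]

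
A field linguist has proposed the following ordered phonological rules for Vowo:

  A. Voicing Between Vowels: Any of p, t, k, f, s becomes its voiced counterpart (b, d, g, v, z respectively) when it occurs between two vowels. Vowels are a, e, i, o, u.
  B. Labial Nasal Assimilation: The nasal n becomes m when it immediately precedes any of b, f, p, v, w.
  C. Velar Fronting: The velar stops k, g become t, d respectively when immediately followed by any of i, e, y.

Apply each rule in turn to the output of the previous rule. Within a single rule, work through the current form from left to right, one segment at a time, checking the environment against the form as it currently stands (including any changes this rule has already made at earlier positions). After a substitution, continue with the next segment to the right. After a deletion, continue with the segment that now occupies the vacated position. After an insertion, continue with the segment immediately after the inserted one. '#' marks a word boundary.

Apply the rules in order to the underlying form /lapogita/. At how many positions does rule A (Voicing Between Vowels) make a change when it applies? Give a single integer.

2

A Voicing Between Vowels: [lapogita] → [labogida]
B Labial Nasal Assimilation: no change — [labogida]
C Velar Fronting: [labogida] → [labodida]
Rule A changed 2 position(s).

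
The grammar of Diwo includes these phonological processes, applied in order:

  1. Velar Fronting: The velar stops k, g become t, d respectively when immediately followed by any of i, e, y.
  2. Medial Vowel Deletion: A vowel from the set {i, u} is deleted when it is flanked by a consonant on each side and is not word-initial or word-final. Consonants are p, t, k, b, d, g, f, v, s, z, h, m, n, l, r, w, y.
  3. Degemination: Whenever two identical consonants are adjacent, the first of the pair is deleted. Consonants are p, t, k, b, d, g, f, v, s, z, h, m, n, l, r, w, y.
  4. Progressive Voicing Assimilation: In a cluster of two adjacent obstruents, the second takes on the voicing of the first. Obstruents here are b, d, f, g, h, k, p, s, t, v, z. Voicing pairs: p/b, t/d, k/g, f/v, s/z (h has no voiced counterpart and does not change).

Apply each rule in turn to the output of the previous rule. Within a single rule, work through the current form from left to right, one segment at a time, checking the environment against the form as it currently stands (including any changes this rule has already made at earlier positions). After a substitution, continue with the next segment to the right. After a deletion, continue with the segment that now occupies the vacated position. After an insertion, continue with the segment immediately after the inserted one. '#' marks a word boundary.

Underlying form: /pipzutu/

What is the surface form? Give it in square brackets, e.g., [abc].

[pstu]

1 Velar Fronting: no change — [pipzutu]
2 Medial Vowel Deletion: [pipzutu] → [ppztu]
3 Degemination: [ppztu] → [pztu]
4 Progressive Voicing Assimilation: [pztu] → [pstu]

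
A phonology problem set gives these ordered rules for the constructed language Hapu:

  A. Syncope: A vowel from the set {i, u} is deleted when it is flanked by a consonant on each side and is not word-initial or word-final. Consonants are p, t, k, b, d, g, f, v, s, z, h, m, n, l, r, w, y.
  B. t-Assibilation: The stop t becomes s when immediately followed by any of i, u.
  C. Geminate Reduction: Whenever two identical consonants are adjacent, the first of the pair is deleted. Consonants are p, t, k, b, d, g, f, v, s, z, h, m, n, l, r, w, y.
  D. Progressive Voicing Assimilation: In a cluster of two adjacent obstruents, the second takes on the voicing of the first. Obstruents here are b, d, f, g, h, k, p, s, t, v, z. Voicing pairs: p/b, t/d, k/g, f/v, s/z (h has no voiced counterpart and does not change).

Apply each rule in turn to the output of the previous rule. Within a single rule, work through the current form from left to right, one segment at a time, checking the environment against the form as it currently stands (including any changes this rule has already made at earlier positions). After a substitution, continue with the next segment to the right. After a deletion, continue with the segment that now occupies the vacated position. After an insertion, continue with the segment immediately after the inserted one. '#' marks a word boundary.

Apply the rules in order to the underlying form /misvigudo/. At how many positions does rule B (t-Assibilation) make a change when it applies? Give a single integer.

0

A Syncope: [misvigudo] → [msvgdo]
B t-Assibilation: no change — [msvgdo]
C Geminate Reduction: no change — [msvgdo]
D Progressive Voicing Assimilation: [msvgdo] → [msfkto]
Rule B changed 0 position(s).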